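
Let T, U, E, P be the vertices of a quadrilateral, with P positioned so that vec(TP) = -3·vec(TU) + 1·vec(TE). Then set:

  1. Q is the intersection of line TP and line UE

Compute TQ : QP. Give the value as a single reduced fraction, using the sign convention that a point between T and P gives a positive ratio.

Choose coordinates T = (0, 0), U = (1, 0), E = (0, 1), P = (-3, 1).
1. Q is the intersection of line TP and line UE ⇒ Q = (3/2, -1/2)
Q = T + t·(P−T) with t = -1/2, so TQ:QP = t:(1−t) = -1/2:3/2

TQ:QP = -1/3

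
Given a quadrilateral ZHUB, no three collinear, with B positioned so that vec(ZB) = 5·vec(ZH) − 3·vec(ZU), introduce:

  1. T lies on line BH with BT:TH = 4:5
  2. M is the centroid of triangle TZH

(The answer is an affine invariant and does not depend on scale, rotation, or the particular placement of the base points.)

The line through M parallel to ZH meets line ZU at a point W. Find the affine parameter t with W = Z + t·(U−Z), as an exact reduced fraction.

t = -5/9

Assign Z = (0, 0), H = (1, 0), U = (0, 1), B = (5, -3) — the answer is frame-independent, so this choice is without loss of generality.
1. T lies on line BH with BT:TH = 4:5 ⇒ T = (29/9, -5/3)
2. M is the centroid of triangle TZH ⇒ M = (38/27, -5/9)
through M parallel to ZH: direction (1, 0); meets ZU at W = (0, -5/9)
W = Z + t·(U−Z) with t = -5/9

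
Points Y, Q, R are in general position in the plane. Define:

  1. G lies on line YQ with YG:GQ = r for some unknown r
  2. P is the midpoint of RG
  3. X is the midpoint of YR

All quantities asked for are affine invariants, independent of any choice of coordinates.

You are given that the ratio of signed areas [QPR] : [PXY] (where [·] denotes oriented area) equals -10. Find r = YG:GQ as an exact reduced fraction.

Assign Y = (0, 0), Q = (1, 0), R = (0, 1) — the answer is frame-independent, so this choice is without loss of generality.
1. With YG:GQ = r, write λ = r/(r+1) so G = Y + λ·(Q−Y); G is affine-linear in λ
2. P is the midpoint of RG ⇒ P is an affine combination of earlier points and hence also affine-linear in λ
3. X is the midpoint of YR ⇒ X = (0, 1/2)
Every point depending on G is an affine combination of G and λ-independent points, so each such coordinate is linear in λ; the λ² term in each signed area is a multiple of (Q−Y)×(Q−Y) = 0, so 2·[QPR] and 2·[PXY] are each linear in λ. Evaluating at λ=0 and λ=1:
  2·[QPR] = 1/2·λ − 1/2,   2·[PXY] = 1/4·λ
So [QPR]:[PXY] = (1/2·λ − 1/2) / (1/4·λ). Setting this equal to -10:
  1/2·λ − 1/2 = -10·(1/4·λ)  ⇒  λ = 1/6
Then r = λ/(1−λ) = (1/6)/(5/6) = 1/5. Check: with r = 1/5, G = (1/6, 0) and [QPR]:[PXY] = -10 as required.

r = 1/5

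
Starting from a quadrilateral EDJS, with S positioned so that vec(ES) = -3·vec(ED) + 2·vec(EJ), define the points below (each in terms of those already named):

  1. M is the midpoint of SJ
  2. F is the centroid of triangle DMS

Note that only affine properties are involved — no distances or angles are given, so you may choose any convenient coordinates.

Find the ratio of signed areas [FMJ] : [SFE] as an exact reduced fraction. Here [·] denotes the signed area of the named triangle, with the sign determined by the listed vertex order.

Assign E = (0, 0), D = (1, 0), J = (0, 1), S = (-3, 2) — the answer is frame-independent, so this choice is without loss of generality.
1. M is the midpoint of SJ ⇒ M = (-3/2, 3/2)
2. F is the centroid of triangle DMS ⇒ F = (-7/6, 7/6)
2·[FMJ] = -1/3, 2·[SFE] = -7/6
[FMJ]:[SFE] = -1/3:-7/6 = 2/7

[FMJ]:[SFE] = 2/7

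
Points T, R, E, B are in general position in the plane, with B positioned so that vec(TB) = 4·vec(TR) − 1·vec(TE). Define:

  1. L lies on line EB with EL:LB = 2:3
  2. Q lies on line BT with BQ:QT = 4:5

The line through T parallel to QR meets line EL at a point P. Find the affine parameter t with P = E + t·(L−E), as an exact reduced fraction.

Assign T = (0, 0), R = (1, 0), E = (0, 1), B = (4, -1) — the answer is frame-independent, so this choice is without loss of generality.
1. L lies on line EB with EL:LB = 2:3 ⇒ L = (8/5, 1/5)
2. Q lies on line BT with BQ:QT = 4:5 ⇒ Q = (20/9, -5/9)
through T parallel to QR: direction (-11/9, 5/9); meets EL at P = (22, -10)
P = E + t·(L−E) with t = 55/4

t = 55/4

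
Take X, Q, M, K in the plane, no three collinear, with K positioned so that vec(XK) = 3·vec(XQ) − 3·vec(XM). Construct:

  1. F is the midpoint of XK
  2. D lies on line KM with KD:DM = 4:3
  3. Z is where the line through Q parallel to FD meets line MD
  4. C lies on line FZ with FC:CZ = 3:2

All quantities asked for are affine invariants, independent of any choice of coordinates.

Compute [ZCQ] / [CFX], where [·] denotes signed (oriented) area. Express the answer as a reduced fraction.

[ZCQ]:[CFX] = -4/117

Assign X = (0, 0), Q = (1, 0), M = (0, 1), K = (3, -3) — the answer is frame-independent, so this choice is without loss of generality.
1. F is the midpoint of XK ⇒ F = (3/2, -3/2)
2. D lies on line KM with KD:DM = 4:3 ⇒ D = (9/7, -5/7)
3. Z is where the line through Q parallel to FD meets line MD ⇒ Z = (8/7, -11/21)
4. C lies on line FZ with FC:CZ = 3:2 ⇒ C = (9/7, -32/35)
2·[ZCQ] = 2/105, 2·[CFX] = -39/70
[ZCQ]:[CFX] = 2/105:-39/70 = -4/117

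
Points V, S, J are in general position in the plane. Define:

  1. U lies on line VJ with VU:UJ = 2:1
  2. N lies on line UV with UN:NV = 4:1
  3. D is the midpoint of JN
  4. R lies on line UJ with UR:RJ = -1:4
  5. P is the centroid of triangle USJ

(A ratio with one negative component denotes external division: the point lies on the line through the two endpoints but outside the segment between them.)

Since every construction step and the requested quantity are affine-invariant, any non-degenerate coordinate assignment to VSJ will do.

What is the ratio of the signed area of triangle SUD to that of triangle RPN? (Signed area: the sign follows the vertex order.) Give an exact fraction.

[SUD]:[RPN] = -27/38

Set V = (0, 0), S = (1, 0), J = (0, 1); any affine frame gives the same invariant.
1. U lies on line VJ with VU:UJ = 2:1 ⇒ U = (0, 2/3)
2. N lies on line UV with UN:NV = 4:1 ⇒ N = (0, 2/15)
3. D is the midpoint of JN ⇒ D = (0, 17/30)
4. R lies on line UJ with UR:RJ = -1:4 ⇒ R = (0, 5/9)
5. P is the centroid of triangle USJ ⇒ P = (1/3, 5/9)
2·[SUD] = 1/10, 2·[RPN] = -19/135
[SUD]:[RPN] = 1/10:-19/135 = -27/38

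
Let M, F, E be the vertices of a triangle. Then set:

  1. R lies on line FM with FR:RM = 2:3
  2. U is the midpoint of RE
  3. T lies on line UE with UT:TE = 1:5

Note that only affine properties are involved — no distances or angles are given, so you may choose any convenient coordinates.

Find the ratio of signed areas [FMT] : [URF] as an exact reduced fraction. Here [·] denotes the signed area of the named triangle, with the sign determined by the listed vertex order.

Choose coordinates M = (0, 0), F = (1, 0), E = (0, 1).
1. R lies on line FM with FR:RM = 2:3 ⇒ R = (3/5, 0)
2. U is the midpoint of RE ⇒ U = (3/10, 1/2)
3. T lies on line UE with UT:TE = 1:5 ⇒ T = (1/4, 7/12)
2·[FMT] = -7/12, 2·[URF] = 1/5
[FMT]:[URF] = -7/12:1/5 = -35/12

[FMT]:[URF] = -35/12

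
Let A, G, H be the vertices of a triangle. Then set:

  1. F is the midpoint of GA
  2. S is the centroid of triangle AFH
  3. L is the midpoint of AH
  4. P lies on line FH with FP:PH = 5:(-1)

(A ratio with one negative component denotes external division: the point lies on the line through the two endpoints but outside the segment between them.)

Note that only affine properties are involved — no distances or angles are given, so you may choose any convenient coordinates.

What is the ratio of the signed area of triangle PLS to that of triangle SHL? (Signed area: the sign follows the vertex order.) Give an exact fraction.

Work in coordinates with A = (0, 0), G = (1, 0), H = (0, 1).
1. F is the midpoint of GA ⇒ F = (1/2, 0)
2. S is the centroid of triangle AFH ⇒ S = (1/6, 1/3)
3. L is the midpoint of AH ⇒ L = (0, 1/2)
4. P lies on line FH with FP:PH = 5:(-1) ⇒ P = (-1/8, 5/4)
2·[PLS] = 5/48, 2·[SHL] = 1/12
[PLS]:[SHL] = 5/48:1/12 = 5/4

[PLS]:[SHL] = 5/4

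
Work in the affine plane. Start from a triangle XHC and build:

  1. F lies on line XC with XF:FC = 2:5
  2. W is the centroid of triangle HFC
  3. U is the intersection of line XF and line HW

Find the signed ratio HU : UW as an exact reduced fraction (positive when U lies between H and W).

Work in coordinates with X = (0, 0), H = (1, 0), C = (0, 1).
1. F lies on line XC with XF:FC = 2:5 ⇒ F = (0, 2/7)
2. W is the centroid of triangle HFC ⇒ W = (1/3, 3/7)
3. U is the intersection of line XF and line HW ⇒ U = (0, 9/14)
U = H + t·(W−H) with t = 3/2, so HU:UW = t:(1−t) = 3/2:-1/2

HU:UW = -3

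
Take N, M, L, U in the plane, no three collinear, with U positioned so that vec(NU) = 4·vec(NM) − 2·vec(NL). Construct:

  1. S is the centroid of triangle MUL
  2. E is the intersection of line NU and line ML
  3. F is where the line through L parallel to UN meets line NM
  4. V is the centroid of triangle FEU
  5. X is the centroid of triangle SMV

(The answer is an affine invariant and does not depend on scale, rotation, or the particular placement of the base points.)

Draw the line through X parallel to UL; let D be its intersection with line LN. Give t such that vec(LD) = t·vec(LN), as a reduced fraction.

t = 1/9

Work in coordinates with N = (0, 0), M = (1, 0), L = (0, 1), U = (4, -2).
1. S is the centroid of triangle MUL ⇒ S = (5/3, -1/3)
2. E is the intersection of line NU and line ML ⇒ E = (2, -1)
3. F is where the line through L parallel to UN meets line NM ⇒ F = (2, 0)
4. V is the centroid of triangle FEU ⇒ V = (8/3, -1)
5. X is the centroid of triangle SMV ⇒ X = (16/9, -4/9)
through X parallel to UL: direction (-4, 3); meets LN at D = (0, 8/9)
D = L + t·(N−L) with t = 1/9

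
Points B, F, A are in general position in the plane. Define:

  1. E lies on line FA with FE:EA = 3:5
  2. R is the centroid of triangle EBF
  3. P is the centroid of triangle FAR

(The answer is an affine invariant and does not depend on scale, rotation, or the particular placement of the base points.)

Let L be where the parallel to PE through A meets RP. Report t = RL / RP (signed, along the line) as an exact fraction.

t = 7/2

Work in coordinates with B = (0, 0), F = (1, 0), A = (0, 1).
1. E lies on line FA with FE:EA = 3:5 ⇒ E = (5/8, 3/8)
2. R is the centroid of triangle EBF ⇒ R = (13/24, 1/8)
3. P is the centroid of triangle FAR ⇒ P = (37/72, 3/8)
through A parallel to PE: direction (1/9, 0); meets RP at L = (4/9, 1)
L = R + t·(P−R) with t = 7/2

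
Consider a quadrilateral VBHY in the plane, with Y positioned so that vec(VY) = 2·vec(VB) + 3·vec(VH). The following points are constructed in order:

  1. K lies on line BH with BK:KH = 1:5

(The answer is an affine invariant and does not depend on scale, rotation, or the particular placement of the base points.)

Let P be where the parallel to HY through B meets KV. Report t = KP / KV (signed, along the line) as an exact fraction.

Assign V = (0, 0), B = (1, 0), H = (0, 1), Y = (2, 3) — the answer is frame-independent, so this choice is without loss of generality.
1. K lies on line BH with BK:KH = 1:5 ⇒ K = (5/6, 1/6)
through B parallel to HY: direction (2, 2); meets KV at P = (5/4, 1/4)
P = K + t·(V−K) with t = -1/2

t = -1/2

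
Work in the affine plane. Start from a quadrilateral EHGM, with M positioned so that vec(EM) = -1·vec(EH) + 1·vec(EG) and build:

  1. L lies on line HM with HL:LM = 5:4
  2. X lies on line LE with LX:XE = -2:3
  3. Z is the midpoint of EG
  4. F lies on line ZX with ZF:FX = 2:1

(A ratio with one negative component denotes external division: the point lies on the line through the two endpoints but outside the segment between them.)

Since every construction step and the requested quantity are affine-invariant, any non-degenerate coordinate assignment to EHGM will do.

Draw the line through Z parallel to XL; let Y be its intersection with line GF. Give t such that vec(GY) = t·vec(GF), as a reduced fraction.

Assign E = (0, 0), H = (1, 0), G = (0, 1), M = (-1, 1) — the answer is frame-independent, so this choice is without loss of generality.
1. L lies on line HM with HL:LM = 5:4 ⇒ L = (-1/9, 5/9)
2. X lies on line LE with LX:XE = -2:3 ⇒ X = (-1/3, 5/3)
3. Z is the midpoint of EG ⇒ Z = (0, 1/2)
4. F lies on line ZX with ZF:FX = 2:1 ⇒ F = (-2/9, 23/18)
through Z parallel to XL: direction (2/9, -10/9); meets GF at Y = (-2/15, 7/6)
Y = G + t·(F−G) with t = 3/5

t = 3/5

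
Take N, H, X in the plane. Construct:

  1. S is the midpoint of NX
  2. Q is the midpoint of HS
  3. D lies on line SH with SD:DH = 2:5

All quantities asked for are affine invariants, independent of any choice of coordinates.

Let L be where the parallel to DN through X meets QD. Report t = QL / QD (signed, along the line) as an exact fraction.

t = 11/3

Assign N = (0, 0), H = (1, 0), X = (0, 1) — the answer is frame-independent, so this choice is without loss of generality.
1. S is the midpoint of NX ⇒ S = (0, 1/2)
2. Q is the midpoint of HS ⇒ Q = (1/2, 1/4)
3. D lies on line SH with SD:DH = 2:5 ⇒ D = (2/7, 5/14)
through X parallel to DN: direction (-2/7, -5/14); meets QD at L = (-2/7, 9/14)
L = Q + t·(D−Q) with t = 11/3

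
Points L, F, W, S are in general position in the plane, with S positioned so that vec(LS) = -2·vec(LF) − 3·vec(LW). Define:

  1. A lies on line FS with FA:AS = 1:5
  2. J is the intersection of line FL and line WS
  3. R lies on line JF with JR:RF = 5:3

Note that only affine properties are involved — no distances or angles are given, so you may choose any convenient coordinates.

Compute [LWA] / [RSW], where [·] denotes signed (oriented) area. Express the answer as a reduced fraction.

Choose coordinates L = (0, 0), F = (1, 0), W = (0, 1), S = (-2, -3).
1. A lies on line FS with FA:AS = 1:5 ⇒ A = (1/2, -1/2)
2. J is the intersection of line FL and line WS ⇒ J = (-1/2, 0)
3. R lies on line JF with JR:RF = 5:3 ⇒ R = (7/16, 0)
2·[LWA] = -1/2, 2·[RSW] = -15/4
[LWA]:[RSW] = -1/2:-15/4 = 2/15

[LWA]:[RSW] = 2/15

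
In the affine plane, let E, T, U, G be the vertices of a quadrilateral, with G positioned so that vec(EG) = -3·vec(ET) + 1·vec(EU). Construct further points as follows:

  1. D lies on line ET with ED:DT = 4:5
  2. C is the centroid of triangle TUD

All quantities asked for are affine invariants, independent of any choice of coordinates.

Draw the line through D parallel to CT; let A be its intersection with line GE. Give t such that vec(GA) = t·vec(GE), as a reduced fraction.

Choose coordinates E = (0, 0), T = (1, 0), U = (0, 1), G = (-3, 1).
1. D lies on line ET with ED:DT = 4:5 ⇒ D = (4/9, 0)
2. C is the centroid of triangle TUD ⇒ C = (13/27, 1/3)
through D parallel to CT: direction (14/27, -1/3); meets GE at A = (12/13, -4/13)
A = G + t·(E−G) with t = 17/13

t = 17/13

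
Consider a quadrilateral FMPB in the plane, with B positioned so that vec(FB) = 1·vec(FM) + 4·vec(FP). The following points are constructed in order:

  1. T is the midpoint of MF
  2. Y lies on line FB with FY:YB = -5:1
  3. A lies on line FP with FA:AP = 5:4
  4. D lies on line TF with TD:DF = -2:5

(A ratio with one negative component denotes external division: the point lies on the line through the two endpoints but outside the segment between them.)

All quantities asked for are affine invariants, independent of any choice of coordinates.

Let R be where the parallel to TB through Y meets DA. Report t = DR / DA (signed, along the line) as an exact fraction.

t = 3/13

Work in coordinates with F = (0, 0), M = (1, 0), P = (0, 1), B = (1, 4).
1. T is the midpoint of MF ⇒ T = (1/2, 0)
2. Y lies on line FB with FY:YB = -5:1 ⇒ Y = (5/4, 5)
3. A lies on line FP with FA:AP = 5:4 ⇒ A = (0, 5/9)
4. D lies on line TF with TD:DF = -2:5 ⇒ D = (5/6, 0)
through Y parallel to TB: direction (1/2, 4); meets DA at R = (25/39, 5/39)
R = D + t·(A−D) with t = 3/13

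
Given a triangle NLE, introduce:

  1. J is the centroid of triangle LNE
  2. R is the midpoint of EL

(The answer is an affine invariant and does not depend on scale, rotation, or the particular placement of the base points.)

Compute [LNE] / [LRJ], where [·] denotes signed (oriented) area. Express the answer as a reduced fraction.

Work in coordinates with N = (0, 0), L = (1, 0), E = (0, 1).
1. J is the centroid of triangle LNE ⇒ J = (1/3, 1/3)
2. R is the midpoint of EL ⇒ R = (1/2, 1/2)
2·[LNE] = -1, 2·[LRJ] = 1/6
[LNE]:[LRJ] = -1:1/6 = -6

[LNE]:[LRJ] = -6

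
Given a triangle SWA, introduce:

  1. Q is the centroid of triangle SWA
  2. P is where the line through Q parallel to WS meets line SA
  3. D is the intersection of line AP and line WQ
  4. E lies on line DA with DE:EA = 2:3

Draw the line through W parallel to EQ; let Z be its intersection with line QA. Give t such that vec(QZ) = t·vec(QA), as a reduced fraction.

t = 4/3

Choose coordinates S = (0, 0), W = (1, 0), A = (0, 1).
1. Q is the centroid of triangle SWA ⇒ Q = (1/3, 1/3)
2. P is where the line through Q parallel to WS meets line SA ⇒ P = (0, 1/3)
3. D is the intersection of line AP and line WQ ⇒ D = (0, 1/2)
4. E lies on line DA with DE:EA = 2:3 ⇒ E = (0, 7/10)
through W parallel to EQ: direction (1/3, -11/30); meets QA at Z = (-1/9, 11/9)
Z = Q + t·(A−Q) with t = 4/3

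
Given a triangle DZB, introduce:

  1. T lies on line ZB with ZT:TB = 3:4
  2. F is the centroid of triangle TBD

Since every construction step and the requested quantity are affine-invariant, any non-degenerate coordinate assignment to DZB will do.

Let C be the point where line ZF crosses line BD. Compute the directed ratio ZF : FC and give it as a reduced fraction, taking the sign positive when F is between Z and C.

Choose coordinates D = (0, 0), Z = (1, 0), B = (0, 1).
1. T lies on line ZB with ZT:TB = 3:4 ⇒ T = (4/7, 3/7)
2. F is the centroid of triangle TBD ⇒ F = (4/21, 10/21)
line ZF meets BD at C = (0, 10/17)
F = Z + t·(C−Z) with t = 17/21, so ZF:FC = 17/21:4/21

ZF:FC = 17/4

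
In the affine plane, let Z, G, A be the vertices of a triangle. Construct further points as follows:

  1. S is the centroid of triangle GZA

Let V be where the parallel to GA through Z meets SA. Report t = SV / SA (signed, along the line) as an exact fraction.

Choose coordinates Z = (0, 0), G = (1, 0), A = (0, 1).
1. S is the centroid of triangle GZA ⇒ S = (1/3, 1/3)
through Z parallel to GA: direction (-1, 1); meets SA at V = (1, -1)
V = S + t·(A−S) with t = -2

t = -2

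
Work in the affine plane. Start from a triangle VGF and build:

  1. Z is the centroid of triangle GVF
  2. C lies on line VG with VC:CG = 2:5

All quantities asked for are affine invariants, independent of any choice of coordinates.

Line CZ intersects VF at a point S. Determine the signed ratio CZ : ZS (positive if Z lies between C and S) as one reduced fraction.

Assign V = (0, 0), G = (1, 0), F = (0, 1) — the answer is frame-independent, so this choice is without loss of generality.
1. Z is the centroid of triangle GVF ⇒ Z = (1/3, 1/3)
2. C lies on line VG with VC:CG = 2:5 ⇒ C = (2/7, 0)
line CZ meets VF at S = (0, -2)
Z = C + t·(S−C) with t = -1/6, so CZ:ZS = -1/6:7/6

CZ:ZS = -1/7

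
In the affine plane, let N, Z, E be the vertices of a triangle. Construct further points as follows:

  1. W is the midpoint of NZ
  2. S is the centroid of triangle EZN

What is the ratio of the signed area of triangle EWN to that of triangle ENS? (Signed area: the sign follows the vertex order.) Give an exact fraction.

Work in coordinates with N = (0, 0), Z = (1, 0), E = (0, 1).
1. W is the midpoint of NZ ⇒ W = (1/2, 0)
2. S is the centroid of triangle EZN ⇒ S = (1/3, 1/3)
2·[EWN] = -1/2, 2·[ENS] = 1/3
[EWN]:[ENS] = -1/2:1/3 = -3/2

[EWN]:[ENS] = -3/2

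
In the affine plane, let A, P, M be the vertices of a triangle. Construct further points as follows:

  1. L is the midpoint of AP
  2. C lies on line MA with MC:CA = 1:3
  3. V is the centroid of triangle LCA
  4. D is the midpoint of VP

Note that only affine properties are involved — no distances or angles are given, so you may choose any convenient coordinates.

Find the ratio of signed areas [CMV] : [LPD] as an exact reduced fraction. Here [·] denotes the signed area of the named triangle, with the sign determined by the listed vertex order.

Set A = (0, 0), P = (1, 0), M = (0, 1); any affine frame gives the same invariant.
1. L is the midpoint of AP ⇒ L = (1/2, 0)
2. C lies on line MA with MC:CA = 1:3 ⇒ C = (0, 3/4)
3. V is the centroid of triangle LCA ⇒ V = (1/6, 1/4)
4. D is the midpoint of VP ⇒ D = (7/12, 1/8)
2·[CMV] = -1/24, 2·[LPD] = 1/16
[CMV]:[LPD] = -1/24:1/16 = -2/3

[CMV]:[LPD] = -2/3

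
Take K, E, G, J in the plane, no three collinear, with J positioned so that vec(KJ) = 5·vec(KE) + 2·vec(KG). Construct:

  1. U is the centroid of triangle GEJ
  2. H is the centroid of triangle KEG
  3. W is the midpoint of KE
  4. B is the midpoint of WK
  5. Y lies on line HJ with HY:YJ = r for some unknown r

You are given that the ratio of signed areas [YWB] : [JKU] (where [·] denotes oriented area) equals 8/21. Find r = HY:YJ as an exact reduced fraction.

r = 5/2

Set K = (0, 0), E = (1, 0), G = (0, 1), J = (5, 2); any affine frame gives the same invariant.
1. U is the centroid of triangle GEJ ⇒ U = (2, 1)
2. H is the centroid of triangle KEG ⇒ H = (1/3, 1/3)
3. W is the midpoint of KE ⇒ W = (1/2, 0)
4. B is the midpoint of WK ⇒ B = (1/4, 0)
5. With HY:YJ = r, write λ = r/(r+1) so Y = H + λ·(J−H); Y is affine-linear in λ
Every point depending on Y is an affine combination of Y and λ-independent points, so each such coordinate is linear in λ; the λ² term in each signed area is a multiple of (J−H)×(J−H) = 0, so 2·[YWB] and 2·[JKU] are each linear in λ. Evaluating at λ=0 and λ=1:
  2·[YWB] = -5/12·λ − 1/12,   2·[JKU] = -1
So [YWB]:[JKU] = (-5/12·λ − 1/12) / (-1). Setting this equal to 8/21:
  -5/12·λ − 1/12 = 8/21·(-1)  ⇒  λ = 5/7
Then r = λ/(1−λ) = (5/7)/(2/7) = 5/2. Check: with r = 5/2, Y = (11/3, 32/21) and [YWB]:[JKU] = 8/21 as required.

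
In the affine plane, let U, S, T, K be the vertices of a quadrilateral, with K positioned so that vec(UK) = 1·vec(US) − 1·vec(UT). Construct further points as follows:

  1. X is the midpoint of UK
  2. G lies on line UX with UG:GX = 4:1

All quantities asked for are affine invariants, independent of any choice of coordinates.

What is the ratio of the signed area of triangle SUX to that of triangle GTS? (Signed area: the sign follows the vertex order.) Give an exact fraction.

Work in coordinates with U = (0, 0), S = (1, 0), T = (0, 1), K = (1, -1).
1. X is the midpoint of UK ⇒ X = (1/2, -1/2)
2. G lies on line UX with UG:GX = 4:1 ⇒ G = (2/5, -2/5)
2·[SUX] = 1/2, 2·[GTS] = -1
[SUX]:[GTS] = 1/2:-1 = -1/2

[SUX]:[GTS] = -1/2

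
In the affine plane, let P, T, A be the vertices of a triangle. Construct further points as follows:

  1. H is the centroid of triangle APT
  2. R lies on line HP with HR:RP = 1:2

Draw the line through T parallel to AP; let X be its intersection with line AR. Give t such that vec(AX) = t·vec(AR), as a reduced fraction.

t = 9/2

Assign P = (0, 0), T = (1, 0), A = (0, 1) — the answer is frame-independent, so this choice is without loss of generality.
1. H is the centroid of triangle APT ⇒ H = (1/3, 1/3)
2. R lies on line HP with HR:RP = 1:2 ⇒ R = (2/9, 2/9)
through T parallel to AP: direction (0, -1); meets AR at X = (1, -5/2)
X = A + t·(R−A) with t = 9/2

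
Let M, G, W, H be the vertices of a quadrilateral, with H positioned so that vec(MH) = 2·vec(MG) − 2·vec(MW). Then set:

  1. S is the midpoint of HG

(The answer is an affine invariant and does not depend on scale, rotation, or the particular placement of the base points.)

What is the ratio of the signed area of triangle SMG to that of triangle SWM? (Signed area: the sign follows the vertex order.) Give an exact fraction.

[SMG]:[SWM] = -2/3

Assign M = (0, 0), G = (1, 0), W = (0, 1), H = (2, -2) — the answer is frame-independent, so this choice is without loss of generality.
1. S is the midpoint of HG ⇒ S = (3/2, -1)
2·[SMG] = -1, 2·[SWM] = 3/2
[SMG]:[SWM] = -1:3/2 = -2/3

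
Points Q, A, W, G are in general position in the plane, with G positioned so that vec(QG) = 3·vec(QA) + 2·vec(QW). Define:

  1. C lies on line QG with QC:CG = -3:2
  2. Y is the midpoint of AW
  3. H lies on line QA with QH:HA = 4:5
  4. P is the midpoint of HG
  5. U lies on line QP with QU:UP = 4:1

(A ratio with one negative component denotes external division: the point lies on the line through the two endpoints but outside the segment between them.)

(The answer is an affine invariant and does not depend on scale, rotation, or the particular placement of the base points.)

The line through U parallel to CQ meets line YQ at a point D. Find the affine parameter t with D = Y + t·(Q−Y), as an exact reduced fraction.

t = 77/45

Work in coordinates with Q = (0, 0), A = (1, 0), W = (0, 1), G = (3, 2).
1. C lies on line QG with QC:CG = -3:2 ⇒ C = (9, 6)
2. Y is the midpoint of AW ⇒ Y = (1/2, 1/2)
3. H lies on line QA with QH:HA = 4:5 ⇒ H = (4/9, 0)
4. P is the midpoint of HG ⇒ P = (31/18, 1)
5. U lies on line QP with QU:UP = 4:1 ⇒ U = (62/45, 4/5)
through U parallel to CQ: direction (-9, -6); meets YQ at D = (-16/45, -16/45)
D = Y + t·(Q−Y) with t = 77/45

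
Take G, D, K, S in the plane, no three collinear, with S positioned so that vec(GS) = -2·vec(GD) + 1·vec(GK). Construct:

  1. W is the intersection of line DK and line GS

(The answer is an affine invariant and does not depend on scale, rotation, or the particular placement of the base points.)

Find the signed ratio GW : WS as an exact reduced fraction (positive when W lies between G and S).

Choose coordinates G = (0, 0), D = (1, 0), K = (0, 1), S = (-2, 1).
1. W is the intersection of line DK and line GS ⇒ W = (2, -1)
W = G + t·(S−G) with t = -1, so GW:WS = t:(1−t) = -1:2

GW:WS = -1/2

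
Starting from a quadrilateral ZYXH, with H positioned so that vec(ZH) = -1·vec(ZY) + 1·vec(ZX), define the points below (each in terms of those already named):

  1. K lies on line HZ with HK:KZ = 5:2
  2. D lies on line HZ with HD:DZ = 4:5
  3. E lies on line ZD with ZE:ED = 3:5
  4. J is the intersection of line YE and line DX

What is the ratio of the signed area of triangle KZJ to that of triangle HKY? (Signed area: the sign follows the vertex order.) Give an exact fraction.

[KZJ]:[HKY] = -10/47

Set Z = (0, 0), Y = (1, 0), X = (0, 1), H = (-1, 1); any affine frame gives the same invariant.
1. K lies on line HZ with HK:KZ = 5:2 ⇒ K = (-2/7, 2/7)
2. D lies on line HZ with HD:DZ = 4:5 ⇒ D = (-5/9, 5/9)
3. E lies on line ZD with ZE:ED = 3:5 ⇒ E = (-5/24, 5/24)
4. J is the intersection of line YE and line DX ⇒ J = (-40/47, 15/47)
2·[KZJ] = -50/329, 2·[HKY] = 5/7
[KZJ]:[HKY] = -50/329:5/7 = -10/47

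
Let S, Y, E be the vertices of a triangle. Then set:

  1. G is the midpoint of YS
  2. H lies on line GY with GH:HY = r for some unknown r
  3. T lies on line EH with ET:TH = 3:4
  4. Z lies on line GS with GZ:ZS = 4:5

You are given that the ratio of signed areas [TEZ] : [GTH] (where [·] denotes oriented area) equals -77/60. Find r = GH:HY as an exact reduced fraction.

r = 5/3

Set S = (0, 0), Y = (1, 0), E = (0, 1); any affine frame gives the same invariant.
1. G is the midpoint of YS ⇒ G = (1/2, 0)
2. With GH:HY = r, write λ = r/(r+1) so H = G + λ·(Y−G); H is affine-linear in λ
3. T lies on line EH with ET:TH = 3:4 ⇒ T is an affine combination of earlier points and hence also affine-linear in λ
4. Z lies on line GS with GZ:ZS = 4:5 ⇒ Z = (5/18, 0)
Every point depending on H is an affine combination of H and λ-independent points, so each such coordinate is linear in λ; the λ² term in each signed area is a multiple of (Y−G)×(Y−G) = 0, so 2·[TEZ] and 2·[GTH] are each linear in λ. Evaluating at λ=0 and λ=1:
  2·[TEZ] = 3/14·λ + 2/21,   2·[GTH] = -2/7·λ
So [TEZ]:[GTH] = (3/14·λ + 2/21) / (-2/7·λ). Setting this equal to -77/60:
  3/14·λ + 2/21 = -77/60·(-2/7·λ)  ⇒  λ = 5/8
Then r = λ/(1−λ) = (5/8)/(3/8) = 5/3. Check: with r = 5/3, H = (13/16, 0) and [TEZ]:[GTH] = -77/60 as required.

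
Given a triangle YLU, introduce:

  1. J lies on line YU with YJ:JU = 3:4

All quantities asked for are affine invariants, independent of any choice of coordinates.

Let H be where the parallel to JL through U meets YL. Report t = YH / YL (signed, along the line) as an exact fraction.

Assign Y = (0, 0), L = (1, 0), U = (0, 1) — the answer is frame-independent, so this choice is without loss of generality.
1. J lies on line YU with YJ:JU = 3:4 ⇒ J = (0, 3/7)
through U parallel to JL: direction (1, -3/7); meets YL at H = (7/3, 0)
H = Y + t·(L−Y) with t = 7/3

t = 7/3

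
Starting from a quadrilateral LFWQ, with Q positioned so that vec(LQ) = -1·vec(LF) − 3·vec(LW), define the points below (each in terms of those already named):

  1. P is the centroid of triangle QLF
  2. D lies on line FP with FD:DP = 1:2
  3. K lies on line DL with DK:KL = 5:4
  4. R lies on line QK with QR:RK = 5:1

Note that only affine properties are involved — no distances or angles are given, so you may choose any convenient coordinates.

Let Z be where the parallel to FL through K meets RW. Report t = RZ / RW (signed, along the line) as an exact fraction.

Choose coordinates L = (0, 0), F = (1, 0), W = (0, 1), Q = (-1, -3).
1. P is the centroid of triangle QLF ⇒ P = (0, -1)
2. D lies on line FP with FD:DP = 1:2 ⇒ D = (2/3, -1/3)
3. K lies on line DL with DK:KL = 5:4 ⇒ K = (8/27, -4/27)
4. R lies on line QK with QR:RK = 5:1 ⇒ R = (13/162, -101/162)
through K parallel to FL: direction (-1, 0); meets RW at Z = (403/7101, -4/27)
Z = R + t·(W−R) with t = 77/263

t = 77/263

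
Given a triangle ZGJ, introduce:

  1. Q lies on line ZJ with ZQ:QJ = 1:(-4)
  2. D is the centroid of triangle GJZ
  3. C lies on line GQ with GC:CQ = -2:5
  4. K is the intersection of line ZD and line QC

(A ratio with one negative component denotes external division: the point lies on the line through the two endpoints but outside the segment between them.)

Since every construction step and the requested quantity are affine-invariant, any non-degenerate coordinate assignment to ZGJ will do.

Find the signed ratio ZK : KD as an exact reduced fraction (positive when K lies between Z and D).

ZK:KD = -3/5

Work in coordinates with Z = (0, 0), G = (1, 0), J = (0, 1).
1. Q lies on line ZJ with ZQ:QJ = 1:(-4) ⇒ Q = (0, -1/3)
2. D is the centroid of triangle GJZ ⇒ D = (1/3, 1/3)
3. C lies on line GQ with GC:CQ = -2:5 ⇒ C = (5/3, 2/9)
4. K is the intersection of line ZD and line QC ⇒ K = (-1/2, -1/2)
K = Z + t·(D−Z) with t = -3/2, so ZK:KD = t:(1−t) = -3/2:5/2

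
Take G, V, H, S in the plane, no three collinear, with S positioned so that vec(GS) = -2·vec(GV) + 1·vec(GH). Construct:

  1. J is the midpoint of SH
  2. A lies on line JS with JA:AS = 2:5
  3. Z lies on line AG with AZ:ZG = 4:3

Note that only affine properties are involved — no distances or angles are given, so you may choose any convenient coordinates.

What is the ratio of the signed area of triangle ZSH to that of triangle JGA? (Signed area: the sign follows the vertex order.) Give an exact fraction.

Set G = (0, 0), V = (1, 0), H = (0, 1), S = (-2, 1); any affine frame gives the same invariant.
1. J is the midpoint of SH ⇒ J = (-1, 1)
2. A lies on line JS with JA:AS = 2:5 ⇒ A = (-9/7, 1)
3. Z lies on line AG with AZ:ZG = 4:3 ⇒ Z = (-27/49, 3/7)
2·[ZSH] = -8/7, 2·[JGA] = -2/7
[ZSH]:[JGA] = -8/7:-2/7 = 4

[ZSH]:[JGA] = 4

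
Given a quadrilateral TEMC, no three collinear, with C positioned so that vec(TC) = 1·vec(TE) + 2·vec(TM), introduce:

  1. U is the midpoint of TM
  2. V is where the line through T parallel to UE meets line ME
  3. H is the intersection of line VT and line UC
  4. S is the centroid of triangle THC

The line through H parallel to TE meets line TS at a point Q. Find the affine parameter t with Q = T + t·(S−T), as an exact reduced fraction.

Assign T = (0, 0), E = (1, 0), M = (0, 1), C = (1, 2) — the answer is frame-independent, so this choice is without loss of generality.
1. U is the midpoint of TM ⇒ U = (0, 1/2)
2. V is where the line through T parallel to UE meets line ME ⇒ V = (2, -1)
3. H is the intersection of line VT and line UC ⇒ H = (-1/4, 1/8)
4. S is the centroid of triangle THC ⇒ S = (1/4, 17/24)
through H parallel to TE: direction (1, 0); meets TS at Q = (3/68, 1/8)
Q = T + t·(S−T) with t = 3/17

t = 3/17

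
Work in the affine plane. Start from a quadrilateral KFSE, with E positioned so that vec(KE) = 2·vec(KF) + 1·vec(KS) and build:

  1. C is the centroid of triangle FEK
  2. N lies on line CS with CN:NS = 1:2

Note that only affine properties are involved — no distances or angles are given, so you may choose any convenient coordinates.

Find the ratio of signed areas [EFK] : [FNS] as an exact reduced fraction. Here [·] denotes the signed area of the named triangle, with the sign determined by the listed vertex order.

Work in coordinates with K = (0, 0), F = (1, 0), S = (0, 1), E = (2, 1).
1. C is the centroid of triangle FEK ⇒ C = (1, 1/3)
2. N lies on line CS with CN:NS = 1:2 ⇒ N = (2/3, 5/9)
2·[EFK] = -1, 2·[FNS] = 2/9
[EFK]:[FNS] = -1:2/9 = -9/2

[EFK]:[FNS] = -9/2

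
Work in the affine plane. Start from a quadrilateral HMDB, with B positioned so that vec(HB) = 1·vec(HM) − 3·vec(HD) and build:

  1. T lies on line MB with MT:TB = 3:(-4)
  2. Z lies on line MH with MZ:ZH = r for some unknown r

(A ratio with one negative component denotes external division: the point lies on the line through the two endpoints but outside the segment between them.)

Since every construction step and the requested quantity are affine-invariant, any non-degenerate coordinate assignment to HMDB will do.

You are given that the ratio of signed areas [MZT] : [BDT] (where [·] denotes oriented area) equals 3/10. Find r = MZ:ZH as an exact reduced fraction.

Choose coordinates H = (0, 0), M = (1, 0), D = (0, 1), B = (1, -3).
1. T lies on line MB with MT:TB = 3:(-4) ⇒ T = (1, 9)
2. With MZ:ZH = r, write λ = r/(r+1) so Z = M + λ·(H−M); Z is affine-linear in λ
Every point depending on Z is an affine combination of Z and λ-independent points, so each such coordinate is linear in λ; the λ² term in each signed area is a multiple of (H−M)×(H−M) = 0, so 2·[MZT] and 2·[BDT] are each linear in λ. Evaluating at λ=0 and λ=1:
  2·[MZT] = -9·λ,   2·[BDT] = -12
So [MZT]:[BDT] = (-9·λ) / (-12). Setting this equal to 3/10:
  -9·λ = 3/10·(-12)  ⇒  λ = 2/5
Then r = λ/(1−λ) = (2/5)/(3/5) = 2/3. Check: with r = 2/3, Z = (3/5, 0) and [MZT]:[BDT] = 3/10 as required.

r = 2/3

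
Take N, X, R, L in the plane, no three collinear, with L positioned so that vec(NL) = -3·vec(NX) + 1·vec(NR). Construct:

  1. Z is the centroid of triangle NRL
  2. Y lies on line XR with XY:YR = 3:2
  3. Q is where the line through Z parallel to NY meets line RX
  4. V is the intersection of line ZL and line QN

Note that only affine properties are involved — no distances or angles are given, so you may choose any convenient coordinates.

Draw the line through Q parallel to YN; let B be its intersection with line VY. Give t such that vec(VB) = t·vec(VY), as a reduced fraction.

Assign N = (0, 0), X = (1, 0), R = (0, 1), L = (-3, 1) — the answer is frame-independent, so this choice is without loss of generality.
1. Z is the centroid of triangle NRL ⇒ Z = (-1, 2/3)
2. Y lies on line XR with XY:YR = 3:2 ⇒ Y = (2/5, 3/5)
3. Q is where the line through Z parallel to NY meets line RX ⇒ Q = (-7/15, 22/15)
4. V is the intersection of line ZL and line QN ⇒ V = (-21/125, 66/125)
through Q parallel to YN: direction (-2/5, -3/5); meets VY at B = (-53/45, 2/5)
B = V + t·(Y−V) with t = -16/9

t = -16/9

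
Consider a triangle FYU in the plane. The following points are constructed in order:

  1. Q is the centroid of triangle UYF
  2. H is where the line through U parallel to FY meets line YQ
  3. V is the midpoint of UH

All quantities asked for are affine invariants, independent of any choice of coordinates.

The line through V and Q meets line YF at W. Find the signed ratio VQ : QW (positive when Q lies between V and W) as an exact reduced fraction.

Assign F = (0, 0), Y = (1, 0), U = (0, 1) — the answer is frame-independent, so this choice is without loss of generality.
1. Q is the centroid of triangle UYF ⇒ Q = (1/3, 1/3)
2. H is where the line through U parallel to FY meets line YQ ⇒ H = (-1, 1)
3. V is the midpoint of UH ⇒ V = (-1/2, 1)
line VQ meets YF at W = (3/4, 0)
Q = V + t·(W−V) with t = 2/3, so VQ:QW = 2/3:1/3

VQ:QW = 2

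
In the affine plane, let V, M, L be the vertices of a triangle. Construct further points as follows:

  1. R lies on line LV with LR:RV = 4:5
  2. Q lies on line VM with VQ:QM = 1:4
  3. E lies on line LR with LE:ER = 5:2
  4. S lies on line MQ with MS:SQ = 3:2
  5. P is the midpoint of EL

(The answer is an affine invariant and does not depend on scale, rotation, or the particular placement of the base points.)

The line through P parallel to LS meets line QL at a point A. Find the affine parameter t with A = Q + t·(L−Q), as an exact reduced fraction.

t = 187/252

Choose coordinates V = (0, 0), M = (1, 0), L = (0, 1).
1. R lies on line LV with LR:RV = 4:5 ⇒ R = (0, 5/9)
2. Q lies on line VM with VQ:QM = 1:4 ⇒ Q = (1/5, 0)
3. E lies on line LR with LE:ER = 5:2 ⇒ E = (0, 43/63)
4. S lies on line MQ with MS:SQ = 3:2 ⇒ S = (13/25, 0)
5. P is the midpoint of EL ⇒ P = (0, 53/63)
through P parallel to LS: direction (13/25, -1); meets QL at A = (13/252, 187/252)
A = Q + t·(L−Q) with t = 187/252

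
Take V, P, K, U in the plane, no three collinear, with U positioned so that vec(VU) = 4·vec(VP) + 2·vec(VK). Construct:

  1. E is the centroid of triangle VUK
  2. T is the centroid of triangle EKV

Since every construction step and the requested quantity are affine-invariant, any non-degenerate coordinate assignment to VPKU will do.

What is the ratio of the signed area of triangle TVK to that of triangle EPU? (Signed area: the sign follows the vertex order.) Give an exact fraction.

Set V = (0, 0), P = (1, 0), K = (0, 1), U = (4, 2); any affine frame gives the same invariant.
1. E is the centroid of triangle VUK ⇒ E = (4/3, 1)
2. T is the centroid of triangle EKV ⇒ T = (4/9, 2/3)
2·[TVK] = -4/9, 2·[EPU] = 7/3
[TVK]:[EPU] = -4/9:7/3 = -4/21

[TVK]:[EPU] = -4/21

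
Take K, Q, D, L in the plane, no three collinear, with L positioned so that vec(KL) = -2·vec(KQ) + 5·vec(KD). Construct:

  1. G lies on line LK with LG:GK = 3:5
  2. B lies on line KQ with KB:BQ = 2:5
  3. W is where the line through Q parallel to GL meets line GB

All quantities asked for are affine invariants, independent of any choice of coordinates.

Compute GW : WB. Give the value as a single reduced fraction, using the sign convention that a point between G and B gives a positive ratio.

Set K = (0, 0), Q = (1, 0), D = (0, 1), L = (-2, 5); any affine frame gives the same invariant.
1. G lies on line LK with LG:GK = 3:5 ⇒ G = (-5/4, 25/8)
2. B lies on line KQ with KB:BQ = 2:5 ⇒ B = (2/7, 0)
3. W is where the line through Q parallel to GL meets line GB ⇒ W = (33/8, -125/16)
W = G + t·(B−G) with t = 7/2, so GW:WB = t:(1−t) = 7/2:-5/2

GW:WB = -7/5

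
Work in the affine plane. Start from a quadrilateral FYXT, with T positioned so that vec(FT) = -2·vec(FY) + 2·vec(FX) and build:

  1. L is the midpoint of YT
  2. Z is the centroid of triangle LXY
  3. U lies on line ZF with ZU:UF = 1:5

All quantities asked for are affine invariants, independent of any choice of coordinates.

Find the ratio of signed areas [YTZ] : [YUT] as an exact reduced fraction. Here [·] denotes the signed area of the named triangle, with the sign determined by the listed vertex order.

[YTZ]:[YUT] = 6

Assign F = (0, 0), Y = (1, 0), X = (0, 1), T = (-2, 2) — the answer is frame-independent, so this choice is without loss of generality.
1. L is the midpoint of YT ⇒ L = (-1/2, 1)
2. Z is the centroid of triangle LXY ⇒ Z = (1/6, 2/3)
3. U lies on line ZF with ZU:UF = 1:5 ⇒ U = (5/36, 5/9)
2·[YTZ] = -1/3, 2·[YUT] = -1/18
[YTZ]:[YUT] = -1/3:-1/18 = 6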